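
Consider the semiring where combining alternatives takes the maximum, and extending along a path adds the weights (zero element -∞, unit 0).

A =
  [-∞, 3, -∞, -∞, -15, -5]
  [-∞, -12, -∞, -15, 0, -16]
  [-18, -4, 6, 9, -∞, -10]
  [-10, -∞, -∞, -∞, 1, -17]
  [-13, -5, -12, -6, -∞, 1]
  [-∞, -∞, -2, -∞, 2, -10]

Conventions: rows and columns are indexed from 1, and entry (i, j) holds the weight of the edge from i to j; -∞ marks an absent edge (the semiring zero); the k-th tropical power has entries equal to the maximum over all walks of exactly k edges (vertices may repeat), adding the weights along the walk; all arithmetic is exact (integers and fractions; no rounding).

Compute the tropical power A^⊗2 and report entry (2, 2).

A^⊗2:
  [-28, -9, -7, -12, 3, -13]
  [-13, -5, -12, -6, -12, 1]
  [-1, 2, 12, 15, 10, -4]
  [-12, -4, -11, -5, -15, 2]
  [-16, -10, -1, -3, 3, -9]
  [-11, -3, 4, 7, -8, 3]
Key observation: the optimum is the walk 2->5->2, with weight 0 + (-5) = -5.
Optimal value attained by: walk 2->5->2.
Answer: (A^⊗2)[2][2] = -5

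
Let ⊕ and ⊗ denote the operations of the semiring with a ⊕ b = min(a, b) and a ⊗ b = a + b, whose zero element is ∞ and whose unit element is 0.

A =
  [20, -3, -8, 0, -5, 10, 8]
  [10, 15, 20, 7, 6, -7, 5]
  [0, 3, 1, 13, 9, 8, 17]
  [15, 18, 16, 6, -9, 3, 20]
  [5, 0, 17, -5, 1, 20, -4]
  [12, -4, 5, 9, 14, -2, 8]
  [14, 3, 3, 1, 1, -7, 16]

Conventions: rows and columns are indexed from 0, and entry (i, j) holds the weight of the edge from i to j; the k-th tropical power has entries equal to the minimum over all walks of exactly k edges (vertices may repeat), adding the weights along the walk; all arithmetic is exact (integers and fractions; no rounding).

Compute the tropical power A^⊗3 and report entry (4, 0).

A^⊗2:
  [-8, -5, -7, -10, -9, -10, -9]
  [5, -11, -2, 1, -2, -9, 1]
  [1, -3, -8, 0, -5, -4, 5]
  [-4, -9, 7, -14, -8, 1, -13]
  [6, -1, -3, -4, -14, -11, -3]
  [5, -6, 3, 3, 0, -11, 1]
  [3, -11, -2, -4, -8, -9, -3]
A^⊗3:
  [-7, -14, -16, -14, -19, -16, -13]
  [-2, -13, -4, -7, -8, -18, -6]
  [-8, -8, -7, -10, -9, -10, -9]
  [-3, -10, -12, -13, -23, -20, -12]
  [-9, -15, -6, -19, -13, -13, -18]
  [1, -15, -6, -5, -6, -13, -4]
  [-3, -13, -5, -13, -13, -18, -12]
Key observation: the optimum is the walk 4->3->4->0, with weight (-5) + (-9) + 5 = -9.
Optimal value attained by: walk 4->3->4->0.
Answer: (A^⊗3)[4][0] = -9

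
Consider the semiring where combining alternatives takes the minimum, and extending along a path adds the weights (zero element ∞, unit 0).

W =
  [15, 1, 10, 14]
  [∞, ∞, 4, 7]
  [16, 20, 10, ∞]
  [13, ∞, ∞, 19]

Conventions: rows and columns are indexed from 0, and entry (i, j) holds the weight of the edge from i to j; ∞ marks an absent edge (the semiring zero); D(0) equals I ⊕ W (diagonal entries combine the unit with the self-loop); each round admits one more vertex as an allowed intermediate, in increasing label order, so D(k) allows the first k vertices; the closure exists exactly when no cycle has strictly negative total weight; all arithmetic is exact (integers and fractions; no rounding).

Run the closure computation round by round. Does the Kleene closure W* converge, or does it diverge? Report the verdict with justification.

D(0):
  [0, 1, 10, 14]
  [∞, 0, 4, 7]
  [16, 20, 0, ∞]
  [13, ∞, ∞, 0]
D(1):
  [0, 1, 10, 14]
  [∞, 0, 4, 7]
  [16, 17, 0, 30]
  [13, 14, 23, 0]
D(2):
  [0, 1, 5, 8]
  [∞, 0, 4, 7]
  [16, 17, 0, 24]
  [13, 14, 18, 0]
D(3):
  [0, 1, 5, 8]
  [20, 0, 4, 7]
  [16, 17, 0, 24]
  [13, 14, 18, 0]
D(4):
  [0, 1, 5, 8]
  [20, 0, 4, 7]
  [16, 17, 0, 24]
  [13, 14, 18, 0]
Key observation: every diagonal entry stays at the unit through all rounds, so no improving cycle exists.
Answer: CONVERGES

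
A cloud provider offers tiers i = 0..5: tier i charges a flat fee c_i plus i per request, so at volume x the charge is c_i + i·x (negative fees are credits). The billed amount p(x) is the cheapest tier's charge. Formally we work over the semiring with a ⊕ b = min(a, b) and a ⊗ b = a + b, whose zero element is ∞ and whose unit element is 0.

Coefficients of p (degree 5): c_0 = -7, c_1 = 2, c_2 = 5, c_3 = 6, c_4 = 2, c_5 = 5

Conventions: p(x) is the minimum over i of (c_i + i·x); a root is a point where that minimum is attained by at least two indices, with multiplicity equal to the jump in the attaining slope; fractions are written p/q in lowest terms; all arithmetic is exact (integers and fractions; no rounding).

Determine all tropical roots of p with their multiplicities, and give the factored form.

hull edge (i=0, c=-7) to (i=4, c=2): slope 9/4, span 4
hull edge (i=4, c=2) to (i=5, c=5): slope 3, span 1
Factored form: p(x) = 5 ⊗ (x ⊕ (-3)) ⊗ (x ⊕ (-9/4)) ⊗ (x ⊕ (-9/4)) ⊗ (x ⊕ (-9/4)) ⊗ (x ⊕ (-9/4))
Answer: roots = -3 (mult 1), -9/4 (mult 4)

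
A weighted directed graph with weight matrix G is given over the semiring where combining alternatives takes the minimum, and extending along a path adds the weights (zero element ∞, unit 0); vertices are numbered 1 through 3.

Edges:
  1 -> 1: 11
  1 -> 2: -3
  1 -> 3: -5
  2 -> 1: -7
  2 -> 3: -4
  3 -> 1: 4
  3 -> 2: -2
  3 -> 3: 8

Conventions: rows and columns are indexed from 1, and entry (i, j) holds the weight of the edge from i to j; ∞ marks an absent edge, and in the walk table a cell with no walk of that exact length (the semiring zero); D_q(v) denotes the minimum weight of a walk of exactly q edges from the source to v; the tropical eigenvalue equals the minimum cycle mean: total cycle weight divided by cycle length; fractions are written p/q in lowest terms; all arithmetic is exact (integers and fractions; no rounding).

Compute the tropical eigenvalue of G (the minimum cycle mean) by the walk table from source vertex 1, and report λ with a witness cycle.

q=0: [0, ∞, ∞]
q=1: [11, -3, -5]
q=2: [-10, -7, -7]
q=3: [-14, -13, -15]
Optimal cycle mean attained by: cycle 1->2->1, total (-3) + (-7), length 2.
Answer: λ = -5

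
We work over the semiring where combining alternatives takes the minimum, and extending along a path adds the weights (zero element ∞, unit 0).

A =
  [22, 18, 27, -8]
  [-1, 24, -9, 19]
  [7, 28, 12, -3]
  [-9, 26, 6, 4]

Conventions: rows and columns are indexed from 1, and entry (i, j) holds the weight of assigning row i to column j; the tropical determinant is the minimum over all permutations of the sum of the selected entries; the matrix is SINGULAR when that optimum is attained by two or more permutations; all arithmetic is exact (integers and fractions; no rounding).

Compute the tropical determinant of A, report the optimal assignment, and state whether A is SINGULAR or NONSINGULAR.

σ = (1, 2, 3, 4): 22 + 24 + 12 + 4 = 62
σ = (1, 2, 4, 3): 22 + 24 + (-3) + 6 = 49
σ = (1, 3, 2, 4): 22 + (-9) + 28 + 4 = 45
σ = (1, 3, 4, 2): 22 + (-9) + (-3) + 26 = 36
σ = (1, 4, 2, 3): 22 + 19 + 28 + 6 = 75
σ = (1, 4, 3, 2): 22 + 19 + 12 + 26 = 79
σ = (2, 1, 3, 4): 18 + (-1) + 12 + 4 = 33
σ = (2, 1, 4, 3): 18 + (-1) + (-3) + 6 = 20
σ = (2, 3, 1, 4): 18 + (-9) + 7 + 4 = 20
σ = (2, 3, 4, 1): 18 + (-9) + (-3) + (-9) = -3
σ = (2, 4, 1, 3): 18 + 19 + 7 + 6 = 50
σ = (2, 4, 3, 1): 18 + 19 + 12 + (-9) = 40
σ = (3, 1, 2, 4): 27 + (-1) + 28 + 4 = 58
σ = (3, 1, 4, 2): 27 + (-1) + (-3) + 26 = 49
σ = (3, 2, 1, 4): 27 + 24 + 7 + 4 = 62
σ = (3, 2, 4, 1): 27 + 24 + (-3) + (-9) = 39
σ = (3, 4, 1, 2): 27 + 19 + 7 + 26 = 79
σ = (3, 4, 2, 1): 27 + 19 + 28 + (-9) = 65
σ = (4, 1, 2, 3): (-8) + (-1) + 28 + 6 = 25
σ = (4, 1, 3, 2): (-8) + (-1) + 12 + 26 = 29
σ = (4, 2, 1, 3): (-8) + 24 + 7 + 6 = 29
σ = (4, 2, 3, 1): (-8) + 24 + 12 + (-9) = 19
σ = (4, 3, 1, 2): (-8) + (-9) + 7 + 26 = 16
σ = (4, 3, 2, 1): (-8) + (-9) + 28 + (-9) = 2
Optimal value attained by: σ = (2, 3, 4, 1).
Answer: det⊕(A) = -3; verdict: NONSINGULAR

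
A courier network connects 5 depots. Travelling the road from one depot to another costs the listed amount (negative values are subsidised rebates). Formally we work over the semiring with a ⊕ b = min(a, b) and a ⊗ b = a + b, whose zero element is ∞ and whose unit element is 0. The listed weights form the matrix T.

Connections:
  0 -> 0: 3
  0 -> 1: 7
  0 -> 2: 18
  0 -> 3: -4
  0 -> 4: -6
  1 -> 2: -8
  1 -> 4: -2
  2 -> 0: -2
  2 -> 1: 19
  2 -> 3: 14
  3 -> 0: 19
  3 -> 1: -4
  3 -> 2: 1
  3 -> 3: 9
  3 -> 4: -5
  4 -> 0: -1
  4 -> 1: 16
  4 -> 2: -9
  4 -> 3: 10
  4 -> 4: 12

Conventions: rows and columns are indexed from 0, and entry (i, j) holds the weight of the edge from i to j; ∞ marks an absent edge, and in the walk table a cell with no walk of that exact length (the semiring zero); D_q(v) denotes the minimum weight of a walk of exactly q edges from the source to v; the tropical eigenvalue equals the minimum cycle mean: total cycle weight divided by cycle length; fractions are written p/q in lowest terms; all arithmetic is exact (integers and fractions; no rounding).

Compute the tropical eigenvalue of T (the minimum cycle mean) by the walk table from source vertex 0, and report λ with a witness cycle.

q=0: [0, ∞, ∞, ∞, ∞]
q=1: [3, 7, 18, -4, -6]
q=2: [-7, -8, -15, -1, -9]
q=3: [-17, -5, -18, -11, -13]
q=4: [-20, -15, -22, -21, -23]
q=5: [-24, -25, -32, -24, -26]
Optimal cycle mean attained by: cycle 0->4->2->0, total (-6) + (-9) + (-2), length 3.
Answer: λ = -17/3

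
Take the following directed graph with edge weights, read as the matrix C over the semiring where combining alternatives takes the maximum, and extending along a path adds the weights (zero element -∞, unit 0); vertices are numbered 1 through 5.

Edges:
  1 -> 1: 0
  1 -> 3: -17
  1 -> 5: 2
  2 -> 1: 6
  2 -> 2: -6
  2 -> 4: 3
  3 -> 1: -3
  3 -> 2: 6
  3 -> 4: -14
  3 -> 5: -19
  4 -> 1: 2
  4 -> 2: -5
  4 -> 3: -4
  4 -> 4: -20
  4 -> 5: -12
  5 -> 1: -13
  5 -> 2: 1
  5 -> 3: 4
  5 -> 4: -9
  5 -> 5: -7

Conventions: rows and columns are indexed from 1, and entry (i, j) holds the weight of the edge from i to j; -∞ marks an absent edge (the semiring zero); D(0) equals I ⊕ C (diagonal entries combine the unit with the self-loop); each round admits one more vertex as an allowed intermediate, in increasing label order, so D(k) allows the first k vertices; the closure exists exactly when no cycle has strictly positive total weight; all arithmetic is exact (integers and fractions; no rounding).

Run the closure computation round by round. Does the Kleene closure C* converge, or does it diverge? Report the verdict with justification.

D(0):
  [0, -∞, -17, -∞, 2]
  [6, 0, -∞, 3, -∞]
  [-3, 6, 0, -14, -19]
  [2, -5, -4, 0, -12]
  [-13, 1, 4, -9, 0]
D(1):
  [0, -∞, -17, -∞, 2]
  [6, 0, -11, 3, 8]
  [-3, 6, 0, -14, -1]
  [2, -5, -4, 0, 4]
  [-13, 1, 4, -9, 0]
Detection: at round 2, diagonal entry (5, 5) turns strictly positive.
Key observation: the cycle 5->2->1->5 has total weight 1 + 6 + 2, which is strictly positive.
Answer: DIVERGES — positive cycle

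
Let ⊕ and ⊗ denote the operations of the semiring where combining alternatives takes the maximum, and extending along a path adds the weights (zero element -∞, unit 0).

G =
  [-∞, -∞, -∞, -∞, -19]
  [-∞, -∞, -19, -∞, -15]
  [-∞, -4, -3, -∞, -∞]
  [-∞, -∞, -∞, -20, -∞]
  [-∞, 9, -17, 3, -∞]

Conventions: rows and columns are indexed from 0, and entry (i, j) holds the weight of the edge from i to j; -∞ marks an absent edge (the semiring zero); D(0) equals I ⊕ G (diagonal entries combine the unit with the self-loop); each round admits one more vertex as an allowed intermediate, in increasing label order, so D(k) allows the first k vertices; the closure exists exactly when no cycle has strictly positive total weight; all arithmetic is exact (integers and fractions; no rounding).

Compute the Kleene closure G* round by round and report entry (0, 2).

D(0):
  [0, -∞, -∞, -∞, -19]
  [-∞, 0, -19, -∞, -15]
  [-∞, -4, 0, -∞, -∞]
  [-∞, -∞, -∞, 0, -∞]
  [-∞, 9, -17, 3, 0]
D(1):
  [0, -∞, -∞, -∞, -19]
  [-∞, 0, -19, -∞, -15]
  [-∞, -4, 0, -∞, -∞]
  [-∞, -∞, -∞, 0, -∞]
  [-∞, 9, -17, 3, 0]
D(2):
  [0, -∞, -∞, -∞, -19]
  [-∞, 0, -19, -∞, -15]
  [-∞, -4, 0, -∞, -19]
  [-∞, -∞, -∞, 0, -∞]
  [-∞, 9, -10, 3, 0]
D(3):
  [0, -∞, -∞, -∞, -19]
  [-∞, 0, -19, -∞, -15]
  [-∞, -4, 0, -∞, -19]
  [-∞, -∞, -∞, 0, -∞]
  [-∞, 9, -10, 3, 0]
D(4):
  [0, -∞, -∞, -∞, -19]
  [-∞, 0, -19, -∞, -15]
  [-∞, -4, 0, -∞, -19]
  [-∞, -∞, -∞, 0, -∞]
  [-∞, 9, -10, 3, 0]
D(5):
  [0, -10, -29, -16, -19]
  [-∞, 0, -19, -12, -15]
  [-∞, -4, 0, -16, -19]
  [-∞, -∞, -∞, 0, -∞]
  [-∞, 9, -10, 3, 0]
Answer: G*[0][2] = -29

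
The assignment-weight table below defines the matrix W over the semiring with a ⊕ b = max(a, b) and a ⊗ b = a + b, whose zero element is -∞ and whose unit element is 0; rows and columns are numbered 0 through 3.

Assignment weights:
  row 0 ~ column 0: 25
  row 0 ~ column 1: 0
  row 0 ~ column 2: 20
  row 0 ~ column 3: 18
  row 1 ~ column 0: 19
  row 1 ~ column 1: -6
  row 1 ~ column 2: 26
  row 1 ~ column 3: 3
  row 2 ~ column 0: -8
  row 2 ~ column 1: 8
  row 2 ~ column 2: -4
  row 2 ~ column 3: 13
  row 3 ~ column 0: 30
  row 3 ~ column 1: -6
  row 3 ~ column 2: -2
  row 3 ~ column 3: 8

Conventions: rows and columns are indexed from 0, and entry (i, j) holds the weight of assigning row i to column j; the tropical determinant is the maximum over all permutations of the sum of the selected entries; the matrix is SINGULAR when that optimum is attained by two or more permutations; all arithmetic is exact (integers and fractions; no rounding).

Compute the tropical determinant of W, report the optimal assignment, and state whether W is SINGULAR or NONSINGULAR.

σ = (0, 1, 2, 3): 25 + (-6) + (-4) + 8 = 23
σ = (0, 1, 3, 2): 25 + (-6) + 13 + (-2) = 30
σ = (0, 2, 1, 3): 25 + 26 + 8 + 8 = 67
σ = (0, 2, 3, 1): 25 + 26 + 13 + (-6) = 58
σ = (0, 3, 1, 2): 25 + 3 + 8 + (-2) = 34
σ = (0, 3, 2, 1): 25 + 3 + (-4) + (-6) = 18
σ = (1, 0, 2, 3): 0 + 19 + (-4) + 8 = 23
σ = (1, 0, 3, 2): 0 + 19 + 13 + (-2) = 30
σ = (1, 2, 0, 3): 0 + 26 + (-8) + 8 = 26
σ = (1, 2, 3, 0): 0 + 26 + 13 + 30 = 69
σ = (1, 3, 0, 2): 0 + 3 + (-8) + (-2) = -7
σ = (1, 3, 2, 0): 0 + 3 + (-4) + 30 = 29
σ = (2, 0, 1, 3): 20 + 19 + 8 + 8 = 55
σ = (2, 0, 3, 1): 20 + 19 + 13 + (-6) = 46
σ = (2, 1, 0, 3): 20 + (-6) + (-8) + 8 = 14
σ = (2, 1, 3, 0): 20 + (-6) + 13 + 30 = 57
σ = (2, 3, 0, 1): 20 + 3 + (-8) + (-6) = 9
σ = (2, 3, 1, 0): 20 + 3 + 8 + 30 = 61
σ = (3, 0, 1, 2): 18 + 19 + 8 + (-2) = 43
σ = (3, 0, 2, 1): 18 + 19 + (-4) + (-6) = 27
σ = (3, 1, 0, 2): 18 + (-6) + (-8) + (-2) = 2
σ = (3, 1, 2, 0): 18 + (-6) + (-4) + 30 = 38
σ = (3, 2, 0, 1): 18 + 26 + (-8) + (-6) = 30
σ = (3, 2, 1, 0): 18 + 26 + 8 + 30 = 82
Optimal value attained by: σ = (3, 2, 1, 0).
Answer: det⊕(W) = 82; verdict: NONSINGULAR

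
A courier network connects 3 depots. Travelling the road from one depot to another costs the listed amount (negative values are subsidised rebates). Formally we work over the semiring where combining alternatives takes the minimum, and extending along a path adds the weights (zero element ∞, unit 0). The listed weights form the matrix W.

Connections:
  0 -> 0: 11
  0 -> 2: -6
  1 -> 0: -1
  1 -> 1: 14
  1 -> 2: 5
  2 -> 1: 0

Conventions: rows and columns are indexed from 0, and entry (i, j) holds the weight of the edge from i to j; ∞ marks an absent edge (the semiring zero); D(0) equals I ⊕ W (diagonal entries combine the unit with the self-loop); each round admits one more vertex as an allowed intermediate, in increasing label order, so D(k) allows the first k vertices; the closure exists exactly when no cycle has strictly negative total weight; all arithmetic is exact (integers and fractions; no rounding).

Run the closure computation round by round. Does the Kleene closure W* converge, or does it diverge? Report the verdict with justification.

D(0):
  [0, ∞, -6]
  [-1, 0, 5]
  [∞, 0, 0]
D(1):
  [0, ∞, -6]
  [-1, 0, -7]
  [∞, 0, 0]
Detection: at round 2, diagonal entry (2, 2) turns strictly negative.
Key observation: the cycle 2->1->0->2 has total weight 0 + (-1) + (-6), which is strictly negative.
Answer: DIVERGES — negative cycle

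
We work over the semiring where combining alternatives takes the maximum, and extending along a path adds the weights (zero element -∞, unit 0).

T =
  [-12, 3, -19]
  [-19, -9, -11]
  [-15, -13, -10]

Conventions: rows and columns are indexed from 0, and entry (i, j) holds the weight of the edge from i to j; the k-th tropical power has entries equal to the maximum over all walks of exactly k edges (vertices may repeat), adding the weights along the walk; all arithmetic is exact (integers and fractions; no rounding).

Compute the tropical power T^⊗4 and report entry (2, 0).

T^⊗2:
  [-16, -6, -8]
  [-26, -16, -20]
  [-25, -12, -20]
T^⊗3:
  [-23, -13, -17]
  [-35, -23, -27]
  [-31, -21, -23]
T^⊗4:
  [-32, -20, -24]
  [-42, -32, -34]
  [-38, -28, -32]
Key observation: the optimum is the walk 2->0->1->2->0, with weight (-15) + 3 + (-11) + (-15) = -38.
Optimal value attained by: walk 2->0->1->2->0.
Answer: (T^⊗4)[2][0] = -38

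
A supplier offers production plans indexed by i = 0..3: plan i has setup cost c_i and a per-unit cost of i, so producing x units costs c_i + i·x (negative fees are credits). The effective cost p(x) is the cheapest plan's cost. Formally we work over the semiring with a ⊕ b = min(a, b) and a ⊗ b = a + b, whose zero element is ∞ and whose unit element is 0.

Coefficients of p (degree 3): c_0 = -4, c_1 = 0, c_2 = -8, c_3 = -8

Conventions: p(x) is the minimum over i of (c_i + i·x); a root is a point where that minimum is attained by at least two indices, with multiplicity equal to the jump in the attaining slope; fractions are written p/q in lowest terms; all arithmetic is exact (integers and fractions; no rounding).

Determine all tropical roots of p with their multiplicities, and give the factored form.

hull edge (i=0, c=-4) to (i=2, c=-8): slope -2, span 2
hull edge (i=2, c=-8) to (i=3, c=-8): slope 0, span 1
Factored form: p(x) = -8 ⊗ (x ⊕ 0) ⊗ (x ⊕ 2) ⊗ (x ⊕ 2)
Answer: roots = 0 (mult 1), 2 (mult 2)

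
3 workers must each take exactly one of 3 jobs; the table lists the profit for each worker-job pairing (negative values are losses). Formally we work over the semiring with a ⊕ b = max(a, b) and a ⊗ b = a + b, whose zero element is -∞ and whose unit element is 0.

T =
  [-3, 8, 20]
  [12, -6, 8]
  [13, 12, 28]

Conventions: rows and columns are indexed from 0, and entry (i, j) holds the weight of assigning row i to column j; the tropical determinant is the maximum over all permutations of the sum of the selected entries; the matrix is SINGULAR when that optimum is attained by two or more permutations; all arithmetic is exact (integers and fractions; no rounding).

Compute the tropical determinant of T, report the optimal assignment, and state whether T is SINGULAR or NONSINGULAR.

σ = (0, 1, 2): (-3) + (-6) + 28 = 19
σ = (0, 2, 1): (-3) + 8 + 12 = 17
σ = (1, 0, 2): 8 + 12 + 28 = 48
σ = (1, 2, 0): 8 + 8 + 13 = 29
σ = (2, 0, 1): 20 + 12 + 12 = 44
σ = (2, 1, 0): 20 + (-6) + 13 = 27
Optimal value attained by: σ = (1, 0, 2).
Answer: det⊕(T) = 48; verdict: NONSINGULAR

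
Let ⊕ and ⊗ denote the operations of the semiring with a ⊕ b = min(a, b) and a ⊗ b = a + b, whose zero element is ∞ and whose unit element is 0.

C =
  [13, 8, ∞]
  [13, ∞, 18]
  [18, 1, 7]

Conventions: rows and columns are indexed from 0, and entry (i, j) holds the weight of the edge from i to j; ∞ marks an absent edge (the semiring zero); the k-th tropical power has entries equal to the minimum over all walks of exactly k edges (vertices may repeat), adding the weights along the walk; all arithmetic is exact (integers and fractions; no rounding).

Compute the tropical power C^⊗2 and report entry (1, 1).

C^⊗2:
  [21, 21, 26]
  [26, 19, 25]
  [14, 8, 14]
Key observation: the optimum is the walk 1->2->1, with weight 18 + 1 = 19.
Optimal value attained by: walk 1->2->1.
Answer: (C^⊗2)[1][1] = 19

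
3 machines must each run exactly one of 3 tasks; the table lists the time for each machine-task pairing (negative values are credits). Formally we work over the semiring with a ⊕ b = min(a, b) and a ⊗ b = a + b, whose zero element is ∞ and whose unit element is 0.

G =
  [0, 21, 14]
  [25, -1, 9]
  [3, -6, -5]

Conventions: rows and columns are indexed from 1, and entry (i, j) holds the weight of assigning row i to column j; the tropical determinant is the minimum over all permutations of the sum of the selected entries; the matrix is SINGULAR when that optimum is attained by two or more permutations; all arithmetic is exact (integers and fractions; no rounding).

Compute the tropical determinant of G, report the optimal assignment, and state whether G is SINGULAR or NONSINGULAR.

σ = (1, 2, 3): 0 + (-1) + (-5) = -6
σ = (1, 3, 2): 0 + 9 + (-6) = 3
σ = (2, 1, 3): 21 + 25 + (-5) = 41
σ = (2, 3, 1): 21 + 9 + 3 = 33
σ = (3, 1, 2): 14 + 25 + (-6) = 33
σ = (3, 2, 1): 14 + (-1) + 3 = 16
Optimal value attained by: σ = (1, 2, 3).
Answer: det⊕(G) = -6; verdict: NONSINGULAR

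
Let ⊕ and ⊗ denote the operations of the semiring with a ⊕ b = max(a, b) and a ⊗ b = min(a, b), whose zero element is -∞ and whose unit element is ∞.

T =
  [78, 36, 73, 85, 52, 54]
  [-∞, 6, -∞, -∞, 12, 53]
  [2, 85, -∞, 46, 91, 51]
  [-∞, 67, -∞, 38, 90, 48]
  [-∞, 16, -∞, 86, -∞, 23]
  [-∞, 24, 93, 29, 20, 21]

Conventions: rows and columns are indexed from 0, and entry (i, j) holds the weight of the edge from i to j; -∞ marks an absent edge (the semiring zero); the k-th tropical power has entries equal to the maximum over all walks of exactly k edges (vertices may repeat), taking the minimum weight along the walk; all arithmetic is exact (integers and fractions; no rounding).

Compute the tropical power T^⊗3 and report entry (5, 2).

T^⊗2:
  [78, 73, 73, 78, 85, 54]
  [-∞, 24, 53, 29, 20, 21]
  [2, 46, 51, 86, 46, 53]
  [-∞, 38, 48, 86, 38, 53]
  [-∞, 67, 23, 38, 86, 48]
  [2, 85, 21, 46, 91, 51]
T^⊗3:
  [78, 73, 73, 85, 78, 54]
  [2, 53, 21, 46, 53, 51]
  [2, 67, 53, 46, 86, 51]
  [2, 67, 53, 46, 86, 48]
  [2, 38, 48, 86, 38, 53]
  [2, 46, 51, 86, 46, 53]
Key observation: the optimum is the walk 5->2->5->2, with weight 93 min 51 min 93 = 51.
Optimal value attained by: walk 5->2->5->2.
Answer: (T^⊗3)[5][2] = 51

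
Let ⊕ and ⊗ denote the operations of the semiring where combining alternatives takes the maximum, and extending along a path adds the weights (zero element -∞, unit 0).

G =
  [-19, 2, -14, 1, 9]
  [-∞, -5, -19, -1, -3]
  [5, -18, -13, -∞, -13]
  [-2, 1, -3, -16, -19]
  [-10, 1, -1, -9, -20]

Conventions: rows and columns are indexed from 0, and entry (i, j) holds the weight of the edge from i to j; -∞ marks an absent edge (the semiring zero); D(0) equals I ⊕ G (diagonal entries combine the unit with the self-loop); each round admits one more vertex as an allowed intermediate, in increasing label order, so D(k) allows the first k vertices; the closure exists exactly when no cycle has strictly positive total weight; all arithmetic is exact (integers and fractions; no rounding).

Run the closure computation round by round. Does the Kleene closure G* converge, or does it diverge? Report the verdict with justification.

D(0):
  [0, 2, -14, 1, 9]
  [-∞, 0, -19, -1, -3]
  [5, -18, 0, -∞, -13]
  [-2, 1, -3, 0, -19]
  [-10, 1, -1, -9, 0]
D(1):
  [0, 2, -14, 1, 9]
  [-∞, 0, -19, -1, -3]
  [5, 7, 0, 6, 14]
  [-2, 1, -3, 0, 7]
  [-10, 1, -1, -9, 0]
D(2):
  [0, 2, -14, 1, 9]
  [-∞, 0, -19, -1, -3]
  [5, 7, 0, 6, 14]
  [-2, 1, -3, 0, 7]
  [-10, 1, -1, 0, 0]
Detection: at round 3, diagonal entry (3, 3) turns strictly positive.
Key observation: the cycle 3->2->0->1->3 has total weight (-3) + 5 + 2 + (-1), which is strictly positive.
Answer: DIVERGES — positive cycle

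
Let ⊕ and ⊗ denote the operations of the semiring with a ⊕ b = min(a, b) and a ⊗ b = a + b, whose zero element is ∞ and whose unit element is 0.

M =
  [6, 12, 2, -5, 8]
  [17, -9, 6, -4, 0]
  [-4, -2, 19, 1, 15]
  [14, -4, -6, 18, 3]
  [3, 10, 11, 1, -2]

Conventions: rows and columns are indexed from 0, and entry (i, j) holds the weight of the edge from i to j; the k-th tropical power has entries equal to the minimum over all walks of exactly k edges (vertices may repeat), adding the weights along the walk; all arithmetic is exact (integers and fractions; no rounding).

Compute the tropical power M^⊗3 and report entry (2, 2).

M^⊗2:
  [-2, -9, -11, 1, -2]
  [2, -18, -10, -13, -9]
  [2, -11, -5, -9, -2]
  [-10, -13, 2, -8, -4]
  [1, -3, -5, -2, -4]
M^⊗3:
  [-15, -18, -5, -13, -9]
  [-14, -27, -19, -22, -18]
  [-9, -20, -15, -15, -11]
  [-4, -22, -14, -17, -13]
  [-9, -12, -8, -7, -6]
Key observation: the optimum is the walk 2->0->3->2, with weight (-4) + (-5) + (-6) = -15.
Optimal value attained by: walk 2->0->3->2.
Answer: (M^⊗3)[2][2] = -15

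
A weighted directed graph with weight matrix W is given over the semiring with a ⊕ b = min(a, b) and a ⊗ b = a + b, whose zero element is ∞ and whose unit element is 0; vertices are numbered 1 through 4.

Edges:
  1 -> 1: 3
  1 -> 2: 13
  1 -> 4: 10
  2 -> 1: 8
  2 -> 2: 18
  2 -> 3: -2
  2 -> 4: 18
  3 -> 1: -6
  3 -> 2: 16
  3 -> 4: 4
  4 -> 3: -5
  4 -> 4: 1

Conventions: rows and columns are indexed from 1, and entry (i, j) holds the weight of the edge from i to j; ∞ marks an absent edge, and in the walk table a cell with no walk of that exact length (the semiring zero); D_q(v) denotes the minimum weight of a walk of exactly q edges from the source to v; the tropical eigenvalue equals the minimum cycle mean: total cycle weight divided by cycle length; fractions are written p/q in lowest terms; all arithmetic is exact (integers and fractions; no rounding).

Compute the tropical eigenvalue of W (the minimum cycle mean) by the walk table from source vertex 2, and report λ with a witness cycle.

q=0: [∞, 0, ∞, ∞]
q=1: [8, 18, -2, 18]
q=2: [-8, 14, 13, 2]
q=3: [-5, 5, -3, 2]
q=4: [-9, 8, -3, 1]
Optimal cycle mean attained by: cycle 3->4->3, total 4 + (-5), length 2.
Answer: λ = -1/2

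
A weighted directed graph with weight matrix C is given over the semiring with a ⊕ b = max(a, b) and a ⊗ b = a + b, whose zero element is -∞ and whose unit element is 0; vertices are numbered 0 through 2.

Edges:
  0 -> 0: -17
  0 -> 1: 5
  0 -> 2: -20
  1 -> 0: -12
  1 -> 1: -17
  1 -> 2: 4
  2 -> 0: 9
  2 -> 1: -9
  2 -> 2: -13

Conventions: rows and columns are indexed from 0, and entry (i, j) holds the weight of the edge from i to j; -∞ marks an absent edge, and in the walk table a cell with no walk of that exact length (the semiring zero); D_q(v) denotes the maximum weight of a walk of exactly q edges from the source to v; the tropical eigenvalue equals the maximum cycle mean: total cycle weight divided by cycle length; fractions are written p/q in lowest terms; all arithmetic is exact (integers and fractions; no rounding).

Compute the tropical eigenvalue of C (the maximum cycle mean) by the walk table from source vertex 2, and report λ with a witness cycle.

q=0: [-∞, -∞, 0]
q=1: [9, -9, -13]
q=2: [-4, 14, -5]
q=3: [4, 1, 18]
Optimal cycle mean attained by: cycle 0->1->2->0, total 5 + 4 + 9, length 3.
Answer: λ = 6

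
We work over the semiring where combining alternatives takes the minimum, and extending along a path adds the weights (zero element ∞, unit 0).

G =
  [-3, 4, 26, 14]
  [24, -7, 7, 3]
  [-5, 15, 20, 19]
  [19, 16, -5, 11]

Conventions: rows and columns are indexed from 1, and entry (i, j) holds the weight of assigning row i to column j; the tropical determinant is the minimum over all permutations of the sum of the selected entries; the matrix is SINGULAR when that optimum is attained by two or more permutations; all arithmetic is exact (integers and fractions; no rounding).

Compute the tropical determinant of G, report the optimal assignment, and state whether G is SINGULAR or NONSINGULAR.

σ = (1, 2, 3, 4): (-3) + (-7) + 20 + 11 = 21
σ = (1, 2, 4, 3): (-3) + (-7) + 19 + (-5) = 4
σ = (1, 3, 2, 4): (-3) + 7 + 15 + 11 = 30
σ = (1, 3, 4, 2): (-3) + 7 + 19 + 16 = 39
σ = (1, 4, 2, 3): (-3) + 3 + 15 + (-5) = 10
σ = (1, 4, 3, 2): (-3) + 3 + 20 + 16 = 36
σ = (2, 1, 3, 4): 4 + 24 + 20 + 11 = 59
σ = (2, 1, 4, 3): 4 + 24 + 19 + (-5) = 42
σ = (2, 3, 1, 4): 4 + 7 + (-5) + 11 = 17
σ = (2, 3, 4, 1): 4 + 7 + 19 + 19 = 49
σ = (2, 4, 1, 3): 4 + 3 + (-5) + (-5) = -3
σ = (2, 4, 3, 1): 4 + 3 + 20 + 19 = 46
σ = (3, 1, 2, 4): 26 + 24 + 15 + 11 = 76
σ = (3, 1, 4, 2): 26 + 24 + 19 + 16 = 85
σ = (3, 2, 1, 4): 26 + (-7) + (-5) + 11 = 25
σ = (3, 2, 4, 1): 26 + (-7) + 19 + 19 = 57
σ = (3, 4, 1, 2): 26 + 3 + (-5) + 16 = 40
σ = (3, 4, 2, 1): 26 + 3 + 15 + 19 = 63
σ = (4, 1, 2, 3): 14 + 24 + 15 + (-5) = 48
σ = (4, 1, 3, 2): 14 + 24 + 20 + 16 = 74
σ = (4, 2, 1, 3): 14 + (-7) + (-5) + (-5) = -3
σ = (4, 2, 3, 1): 14 + (-7) + 20 + 19 = 46
σ = (4, 3, 1, 2): 14 + 7 + (-5) + 16 = 32
σ = (4, 3, 2, 1): 14 + 7 + 15 + 19 = 55
Optimal value attained by: σ = (2, 4, 1, 3).
Answer: det⊕(G) = -3; verdict: SINGULAR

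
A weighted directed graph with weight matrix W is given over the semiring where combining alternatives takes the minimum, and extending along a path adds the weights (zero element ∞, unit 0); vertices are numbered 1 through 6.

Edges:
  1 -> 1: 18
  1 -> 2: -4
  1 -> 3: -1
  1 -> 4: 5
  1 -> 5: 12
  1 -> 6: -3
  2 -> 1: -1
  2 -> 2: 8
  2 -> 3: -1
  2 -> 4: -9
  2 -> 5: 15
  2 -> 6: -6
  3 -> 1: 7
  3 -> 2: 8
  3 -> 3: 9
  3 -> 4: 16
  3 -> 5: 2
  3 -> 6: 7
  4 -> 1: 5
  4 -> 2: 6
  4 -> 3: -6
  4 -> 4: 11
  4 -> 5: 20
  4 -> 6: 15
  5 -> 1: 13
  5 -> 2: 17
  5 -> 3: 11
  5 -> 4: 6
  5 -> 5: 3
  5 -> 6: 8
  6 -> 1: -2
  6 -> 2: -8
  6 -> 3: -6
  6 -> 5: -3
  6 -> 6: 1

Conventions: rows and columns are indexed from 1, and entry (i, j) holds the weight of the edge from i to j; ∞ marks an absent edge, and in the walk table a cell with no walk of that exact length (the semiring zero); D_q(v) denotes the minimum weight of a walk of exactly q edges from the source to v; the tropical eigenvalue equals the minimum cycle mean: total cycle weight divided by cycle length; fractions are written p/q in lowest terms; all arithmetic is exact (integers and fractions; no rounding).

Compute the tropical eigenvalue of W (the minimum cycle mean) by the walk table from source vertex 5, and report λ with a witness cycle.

q=0: [∞, ∞, ∞, ∞, 0, ∞]
q=1: [13, 17, 11, 6, 3, 8]
q=2: [6, 0, 0, 8, 5, 9]
q=3: [-1, 1, -1, -9, 2, -6]
q=4: [-8, -14, -15, -8, -9, -5]
q=5: [-15, -13, -15, -23, -13, -20]
q=6: [-22, -28, -29, -22, -23, -19]
Optimal cycle mean attained by: cycle 2->6->2, total (-6) + (-8), length 2.
Answer: λ = -7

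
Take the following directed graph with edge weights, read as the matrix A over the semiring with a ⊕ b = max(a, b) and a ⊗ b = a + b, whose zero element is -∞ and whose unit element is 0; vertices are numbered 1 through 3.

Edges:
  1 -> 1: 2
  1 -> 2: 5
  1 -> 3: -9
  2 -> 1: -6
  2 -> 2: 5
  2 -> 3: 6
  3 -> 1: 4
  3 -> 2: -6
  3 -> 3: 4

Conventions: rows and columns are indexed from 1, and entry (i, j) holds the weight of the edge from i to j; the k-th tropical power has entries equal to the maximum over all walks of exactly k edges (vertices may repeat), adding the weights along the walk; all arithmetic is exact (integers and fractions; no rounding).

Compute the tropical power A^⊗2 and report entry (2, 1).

A^⊗2:
  [4, 10, 11]
  [10, 10, 11]
  [8, 9, 8]
Key observation: the optimum is the walk 2->3->1, with weight 6 + 4 = 10.
Optimal value attained by: walk 2->3->1.
Answer: (A^⊗2)[2][1] = 10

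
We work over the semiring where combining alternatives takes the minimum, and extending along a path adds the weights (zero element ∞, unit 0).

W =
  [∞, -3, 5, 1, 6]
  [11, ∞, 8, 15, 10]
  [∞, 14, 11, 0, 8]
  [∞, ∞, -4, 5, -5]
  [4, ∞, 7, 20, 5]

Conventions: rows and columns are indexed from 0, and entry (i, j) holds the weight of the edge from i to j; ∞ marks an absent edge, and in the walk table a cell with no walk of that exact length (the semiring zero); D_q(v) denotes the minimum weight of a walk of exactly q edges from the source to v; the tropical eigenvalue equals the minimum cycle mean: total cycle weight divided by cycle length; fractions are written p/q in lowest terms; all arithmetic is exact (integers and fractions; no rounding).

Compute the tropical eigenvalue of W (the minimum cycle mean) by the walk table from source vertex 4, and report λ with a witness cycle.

q=0: [∞, ∞, ∞, ∞, 0]
q=1: [4, ∞, 7, 20, 5]
q=2: [9, 1, 9, 5, 10]
q=3: [12, 6, 1, 9, 0]
q=4: [4, 9, 5, 1, 4]
q=5: [8, 1, -3, 5, -4]
Optimal cycle mean attained by: cycle 2->3->2, total 0 + (-4), length 2.
Answer: λ = -2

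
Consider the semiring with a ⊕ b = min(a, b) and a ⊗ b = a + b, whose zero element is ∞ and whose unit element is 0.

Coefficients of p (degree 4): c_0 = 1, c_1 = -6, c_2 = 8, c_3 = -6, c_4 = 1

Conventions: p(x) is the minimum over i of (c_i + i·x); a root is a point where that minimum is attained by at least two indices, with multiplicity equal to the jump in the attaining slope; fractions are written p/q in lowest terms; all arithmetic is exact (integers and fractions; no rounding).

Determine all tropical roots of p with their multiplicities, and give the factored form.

hull edge (i=0, c=1) to (i=1, c=-6): slope -7, span 1
hull edge (i=1, c=-6) to (i=3, c=-6): slope 0, span 2
hull edge (i=3, c=-6) to (i=4, c=1): slope 7, span 1
Factored form: p(x) = 1 ⊗ (x ⊕ (-7)) ⊗ (x ⊕ 0) ⊗ (x ⊕ 0) ⊗ (x ⊕ 7)
Answer: roots = -7 (mult 1), 0 (mult 2), 7 (mult 1)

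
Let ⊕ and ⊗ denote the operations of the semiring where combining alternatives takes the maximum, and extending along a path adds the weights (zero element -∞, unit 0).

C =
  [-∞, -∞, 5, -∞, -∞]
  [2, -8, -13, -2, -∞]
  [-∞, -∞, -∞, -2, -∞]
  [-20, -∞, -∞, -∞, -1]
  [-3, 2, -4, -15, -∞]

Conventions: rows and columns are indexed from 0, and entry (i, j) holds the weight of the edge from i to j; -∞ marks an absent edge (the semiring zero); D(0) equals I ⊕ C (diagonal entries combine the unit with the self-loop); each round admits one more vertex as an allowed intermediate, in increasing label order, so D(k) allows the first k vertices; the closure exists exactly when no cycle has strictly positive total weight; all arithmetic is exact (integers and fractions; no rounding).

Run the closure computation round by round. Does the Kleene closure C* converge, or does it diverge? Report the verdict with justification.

D(0):
  [0, -∞, 5, -∞, -∞]
  [2, 0, -13, -2, -∞]
  [-∞, -∞, 0, -2, -∞]
  [-20, -∞, -∞, 0, -1]
  [-3, 2, -4, -15, 0]
D(1):
  [0, -∞, 5, -∞, -∞]
  [2, 0, 7, -2, -∞]
  [-∞, -∞, 0, -2, -∞]
  [-20, -∞, -15, 0, -1]
  [-3, 2, 2, -15, 0]
D(2):
  [0, -∞, 5, -∞, -∞]
  [2, 0, 7, -2, -∞]
  [-∞, -∞, 0, -2, -∞]
  [-20, -∞, -15, 0, -1]
  [4, 2, 9, 0, 0]
D(3):
  [0, -∞, 5, 3, -∞]
  [2, 0, 7, 5, -∞]
  [-∞, -∞, 0, -2, -∞]
  [-20, -∞, -15, 0, -1]
  [4, 2, 9, 7, 0]
Detection: at round 4, diagonal entry (4, 4) turns strictly positive.
Key observation: the cycle 4->1->0->2->3->4 has total weight 2 + 2 + 5 + (-2) + (-1), which is strictly positive.
Answer: DIVERGES — positive cycle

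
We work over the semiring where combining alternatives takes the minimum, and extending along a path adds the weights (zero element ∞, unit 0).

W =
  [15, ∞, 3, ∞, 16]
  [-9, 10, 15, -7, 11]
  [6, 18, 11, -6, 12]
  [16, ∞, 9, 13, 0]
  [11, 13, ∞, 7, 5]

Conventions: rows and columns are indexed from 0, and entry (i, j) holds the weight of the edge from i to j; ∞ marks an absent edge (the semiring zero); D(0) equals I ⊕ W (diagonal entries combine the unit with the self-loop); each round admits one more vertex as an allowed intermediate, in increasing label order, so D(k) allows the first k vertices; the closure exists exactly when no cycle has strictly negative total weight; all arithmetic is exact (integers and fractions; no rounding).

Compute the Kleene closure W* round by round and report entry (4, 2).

D(0):
  [0, ∞, 3, ∞, 16]
  [-9, 0, 15, -7, 11]
  [6, 18, 0, -6, 12]
  [16, ∞, 9, 0, 0]
  [11, 13, ∞, 7, 0]
D(1):
  [0, ∞, 3, ∞, 16]
  [-9, 0, -6, -7, 7]
  [6, 18, 0, -6, 12]
  [16, ∞, 9, 0, 0]
  [11, 13, 14, 7, 0]
D(2):
  [0, ∞, 3, ∞, 16]
  [-9, 0, -6, -7, 7]
  [6, 18, 0, -6, 12]
  [16, ∞, 9, 0, 0]
  [4, 13, 7, 6, 0]
D(3):
  [0, 21, 3, -3, 15]
  [-9, 0, -6, -12, 6]
  [6, 18, 0, -6, 12]
  [15, 27, 9, 0, 0]
  [4, 13, 7, 1, 0]
D(4):
  [0, 21, 3, -3, -3]
  [-9, 0, -6, -12, -12]
  [6, 18, 0, -6, -6]
  [15, 27, 9, 0, 0]
  [4, 13, 7, 1, 0]
D(5):
  [0, 10, 3, -3, -3]
  [-9, 0, -6, -12, -12]
  [-2, 7, 0, -6, -6]
  [4, 13, 7, 0, 0]
  [4, 13, 7, 1, 0]
Answer: W*[4][2] = 7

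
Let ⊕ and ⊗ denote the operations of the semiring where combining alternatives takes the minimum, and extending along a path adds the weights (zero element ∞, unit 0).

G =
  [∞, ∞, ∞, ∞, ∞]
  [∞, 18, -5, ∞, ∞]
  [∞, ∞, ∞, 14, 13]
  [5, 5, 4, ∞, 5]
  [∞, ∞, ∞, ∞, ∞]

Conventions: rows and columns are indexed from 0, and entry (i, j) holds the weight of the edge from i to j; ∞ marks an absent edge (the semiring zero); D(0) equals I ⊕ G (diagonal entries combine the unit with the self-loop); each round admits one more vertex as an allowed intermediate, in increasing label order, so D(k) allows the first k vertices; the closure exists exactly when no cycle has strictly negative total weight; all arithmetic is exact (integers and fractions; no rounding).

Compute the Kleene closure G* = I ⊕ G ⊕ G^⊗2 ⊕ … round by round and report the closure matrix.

D(0):
  [0, ∞, ∞, ∞, ∞]
  [∞, 0, -5, ∞, ∞]
  [∞, ∞, 0, 14, 13]
  [5, 5, 4, 0, 5]
  [∞, ∞, ∞, ∞, 0]
D(1):
  [0, ∞, ∞, ∞, ∞]
  [∞, 0, -5, ∞, ∞]
  [∞, ∞, 0, 14, 13]
  [5, 5, 4, 0, 5]
  [∞, ∞, ∞, ∞, 0]
D(2):
  [0, ∞, ∞, ∞, ∞]
  [∞, 0, -5, ∞, ∞]
  [∞, ∞, 0, 14, 13]
  [5, 5, 0, 0, 5]
  [∞, ∞, ∞, ∞, 0]
D(3):
  [0, ∞, ∞, ∞, ∞]
  [∞, 0, -5, 9, 8]
  [∞, ∞, 0, 14, 13]
  [5, 5, 0, 0, 5]
  [∞, ∞, ∞, ∞, 0]
D(4):
  [0, ∞, ∞, ∞, ∞]
  [14, 0, -5, 9, 8]
  [19, 19, 0, 14, 13]
  [5, 5, 0, 0, 5]
  [∞, ∞, ∞, ∞, 0]
D(5):
  [0, ∞, ∞, ∞, ∞]
  [14, 0, -5, 9, 8]
  [19, 19, 0, 14, 13]
  [5, 5, 0, 0, 5]
  [∞, ∞, ∞, ∞, 0]
Answer: G* = [[0, ∞, ∞, ∞, ∞], [14, 0, -5, 9, 8], [19, 19, 0, 14, 13], [5, 5, 0, 0, 5], [∞, ∞, ∞, ∞, 0]]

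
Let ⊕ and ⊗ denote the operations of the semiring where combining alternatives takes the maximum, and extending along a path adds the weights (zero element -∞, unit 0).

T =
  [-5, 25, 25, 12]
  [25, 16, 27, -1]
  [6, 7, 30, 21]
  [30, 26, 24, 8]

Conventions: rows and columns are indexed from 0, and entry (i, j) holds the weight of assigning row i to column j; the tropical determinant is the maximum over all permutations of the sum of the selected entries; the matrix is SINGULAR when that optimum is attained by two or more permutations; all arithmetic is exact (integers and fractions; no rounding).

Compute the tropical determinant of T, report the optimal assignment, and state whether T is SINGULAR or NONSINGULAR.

σ = (0, 1, 2, 3): (-5) + 16 + 30 + 8 = 49
σ = (0, 1, 3, 2): (-5) + 16 + 21 + 24 = 56
σ = (0, 2, 1, 3): (-5) + 27 + 7 + 8 = 37
σ = (0, 2, 3, 1): (-5) + 27 + 21 + 26 = 69
σ = (0, 3, 1, 2): (-5) + (-1) + 7 + 24 = 25
σ = (0, 3, 2, 1): (-5) + (-1) + 30 + 26 = 50
σ = (1, 0, 2, 3): 25 + 25 + 30 + 8 = 88
σ = (1, 0, 3, 2): 25 + 25 + 21 + 24 = 95
σ = (1, 2, 0, 3): 25 + 27 + 6 + 8 = 66
σ = (1, 2, 3, 0): 25 + 27 + 21 + 30 = 103
σ = (1, 3, 0, 2): 25 + (-1) + 6 + 24 = 54
σ = (1, 3, 2, 0): 25 + (-1) + 30 + 30 = 84
σ = (2, 0, 1, 3): 25 + 25 + 7 + 8 = 65
σ = (2, 0, 3, 1): 25 + 25 + 21 + 26 = 97
σ = (2, 1, 0, 3): 25 + 16 + 6 + 8 = 55
σ = (2, 1, 3, 0): 25 + 16 + 21 + 30 = 92
σ = (2, 3, 0, 1): 25 + (-1) + 6 + 26 = 56
σ = (2, 3, 1, 0): 25 + (-1) + 7 + 30 = 61
σ = (3, 0, 1, 2): 12 + 25 + 7 + 24 = 68
σ = (3, 0, 2, 1): 12 + 25 + 30 + 26 = 93
σ = (3, 1, 0, 2): 12 + 16 + 6 + 24 = 58
σ = (3, 1, 2, 0): 12 + 16 + 30 + 30 = 88
σ = (3, 2, 0, 1): 12 + 27 + 6 + 26 = 71
σ = (3, 2, 1, 0): 12 + 27 + 7 + 30 = 76
Optimal value attained by: σ = (1, 2, 3, 0).
Answer: det⊕(T) = 103; verdict: NONSINGULAR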